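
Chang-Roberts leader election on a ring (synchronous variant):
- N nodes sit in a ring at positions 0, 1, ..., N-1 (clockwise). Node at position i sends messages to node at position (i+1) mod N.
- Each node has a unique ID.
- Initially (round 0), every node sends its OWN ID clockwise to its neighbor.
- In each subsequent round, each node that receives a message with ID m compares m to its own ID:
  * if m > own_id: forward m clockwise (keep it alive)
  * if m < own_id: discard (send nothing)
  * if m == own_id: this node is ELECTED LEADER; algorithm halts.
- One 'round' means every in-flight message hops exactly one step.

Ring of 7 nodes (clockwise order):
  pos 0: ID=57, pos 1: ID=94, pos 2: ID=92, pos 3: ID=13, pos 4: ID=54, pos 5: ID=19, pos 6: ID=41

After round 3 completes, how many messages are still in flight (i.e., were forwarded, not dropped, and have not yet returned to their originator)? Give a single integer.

Answer: 2

Derivation:
Round 1: pos1(id94) recv 57: drop; pos2(id92) recv 94: fwd; pos3(id13) recv 92: fwd; pos4(id54) recv 13: drop; pos5(id19) recv 54: fwd; pos6(id41) recv 19: drop; pos0(id57) recv 41: drop
Round 2: pos3(id13) recv 94: fwd; pos4(id54) recv 92: fwd; pos6(id41) recv 54: fwd
Round 3: pos4(id54) recv 94: fwd; pos5(id19) recv 92: fwd; pos0(id57) recv 54: drop
After round 3: 2 messages still in flight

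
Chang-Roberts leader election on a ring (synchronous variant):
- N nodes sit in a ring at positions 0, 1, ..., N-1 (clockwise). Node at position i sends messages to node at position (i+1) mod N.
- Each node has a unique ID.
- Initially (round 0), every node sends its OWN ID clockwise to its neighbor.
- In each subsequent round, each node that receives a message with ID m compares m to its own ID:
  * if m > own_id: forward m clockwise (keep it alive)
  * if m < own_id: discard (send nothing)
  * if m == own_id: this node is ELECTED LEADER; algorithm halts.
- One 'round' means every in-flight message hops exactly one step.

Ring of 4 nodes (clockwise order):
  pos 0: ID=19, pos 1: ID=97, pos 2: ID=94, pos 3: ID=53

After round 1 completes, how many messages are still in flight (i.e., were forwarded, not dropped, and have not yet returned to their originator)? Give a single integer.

Answer: 3

Derivation:
Round 1: pos1(id97) recv 19: drop; pos2(id94) recv 97: fwd; pos3(id53) recv 94: fwd; pos0(id19) recv 53: fwd
After round 1: 3 messages still in flight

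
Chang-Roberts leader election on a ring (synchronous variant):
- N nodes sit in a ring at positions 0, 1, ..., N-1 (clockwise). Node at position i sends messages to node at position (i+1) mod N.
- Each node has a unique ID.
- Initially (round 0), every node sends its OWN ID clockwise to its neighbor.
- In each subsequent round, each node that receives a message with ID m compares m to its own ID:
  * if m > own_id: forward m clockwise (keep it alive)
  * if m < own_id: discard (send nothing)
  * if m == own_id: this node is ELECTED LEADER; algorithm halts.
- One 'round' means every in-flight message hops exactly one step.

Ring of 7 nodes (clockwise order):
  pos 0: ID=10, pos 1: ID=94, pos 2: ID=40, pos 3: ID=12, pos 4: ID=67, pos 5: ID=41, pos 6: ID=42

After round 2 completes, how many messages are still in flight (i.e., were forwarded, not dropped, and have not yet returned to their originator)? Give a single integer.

Round 1: pos1(id94) recv 10: drop; pos2(id40) recv 94: fwd; pos3(id12) recv 40: fwd; pos4(id67) recv 12: drop; pos5(id41) recv 67: fwd; pos6(id42) recv 41: drop; pos0(id10) recv 42: fwd
Round 2: pos3(id12) recv 94: fwd; pos4(id67) recv 40: drop; pos6(id42) recv 67: fwd; pos1(id94) recv 42: drop
After round 2: 2 messages still in flight

Answer: 2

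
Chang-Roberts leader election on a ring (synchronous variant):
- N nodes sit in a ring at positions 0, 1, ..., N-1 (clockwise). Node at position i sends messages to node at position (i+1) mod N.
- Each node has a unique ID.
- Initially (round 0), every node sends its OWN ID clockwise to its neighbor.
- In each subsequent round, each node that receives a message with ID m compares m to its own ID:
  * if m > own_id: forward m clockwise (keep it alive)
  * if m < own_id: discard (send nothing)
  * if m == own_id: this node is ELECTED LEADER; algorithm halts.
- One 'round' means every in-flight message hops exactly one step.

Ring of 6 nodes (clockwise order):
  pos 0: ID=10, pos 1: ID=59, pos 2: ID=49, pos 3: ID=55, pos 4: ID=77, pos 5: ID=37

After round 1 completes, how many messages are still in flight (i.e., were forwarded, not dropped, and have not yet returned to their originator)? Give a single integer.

Answer: 3

Derivation:
Round 1: pos1(id59) recv 10: drop; pos2(id49) recv 59: fwd; pos3(id55) recv 49: drop; pos4(id77) recv 55: drop; pos5(id37) recv 77: fwd; pos0(id10) recv 37: fwd
After round 1: 3 messages still in flight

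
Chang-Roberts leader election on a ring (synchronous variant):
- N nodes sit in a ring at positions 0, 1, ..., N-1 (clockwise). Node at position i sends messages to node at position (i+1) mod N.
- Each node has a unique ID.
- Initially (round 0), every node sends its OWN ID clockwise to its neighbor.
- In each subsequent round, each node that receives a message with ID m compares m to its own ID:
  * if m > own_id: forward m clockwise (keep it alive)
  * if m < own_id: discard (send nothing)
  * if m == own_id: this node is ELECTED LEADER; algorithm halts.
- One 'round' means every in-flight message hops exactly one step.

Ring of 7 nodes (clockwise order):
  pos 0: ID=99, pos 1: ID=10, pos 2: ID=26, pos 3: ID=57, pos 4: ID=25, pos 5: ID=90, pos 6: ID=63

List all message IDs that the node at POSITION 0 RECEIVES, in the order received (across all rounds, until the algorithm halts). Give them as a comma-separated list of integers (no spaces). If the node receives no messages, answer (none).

Answer: 63,90,99

Derivation:
Round 1: pos1(id10) recv 99: fwd; pos2(id26) recv 10: drop; pos3(id57) recv 26: drop; pos4(id25) recv 57: fwd; pos5(id90) recv 25: drop; pos6(id63) recv 90: fwd; pos0(id99) recv 63: drop
Round 2: pos2(id26) recv 99: fwd; pos5(id90) recv 57: drop; pos0(id99) recv 90: drop
Round 3: pos3(id57) recv 99: fwd
Round 4: pos4(id25) recv 99: fwd
Round 5: pos5(id90) recv 99: fwd
Round 6: pos6(id63) recv 99: fwd
Round 7: pos0(id99) recv 99: ELECTED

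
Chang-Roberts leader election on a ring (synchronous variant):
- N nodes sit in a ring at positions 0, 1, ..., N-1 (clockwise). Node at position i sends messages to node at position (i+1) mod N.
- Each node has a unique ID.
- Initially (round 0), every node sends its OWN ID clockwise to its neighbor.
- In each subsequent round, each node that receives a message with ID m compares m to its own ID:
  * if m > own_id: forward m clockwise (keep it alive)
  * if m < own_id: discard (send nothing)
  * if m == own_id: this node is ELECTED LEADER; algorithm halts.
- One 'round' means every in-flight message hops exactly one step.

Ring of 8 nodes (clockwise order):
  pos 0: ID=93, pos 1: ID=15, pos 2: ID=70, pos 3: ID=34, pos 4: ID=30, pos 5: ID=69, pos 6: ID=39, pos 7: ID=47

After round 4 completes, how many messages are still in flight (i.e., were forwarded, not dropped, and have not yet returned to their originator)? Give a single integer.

Answer: 2

Derivation:
Round 1: pos1(id15) recv 93: fwd; pos2(id70) recv 15: drop; pos3(id34) recv 70: fwd; pos4(id30) recv 34: fwd; pos5(id69) recv 30: drop; pos6(id39) recv 69: fwd; pos7(id47) recv 39: drop; pos0(id93) recv 47: drop
Round 2: pos2(id70) recv 93: fwd; pos4(id30) recv 70: fwd; pos5(id69) recv 34: drop; pos7(id47) recv 69: fwd
Round 3: pos3(id34) recv 93: fwd; pos5(id69) recv 70: fwd; pos0(id93) recv 69: drop
Round 4: pos4(id30) recv 93: fwd; pos6(id39) recv 70: fwd
After round 4: 2 messages still in flight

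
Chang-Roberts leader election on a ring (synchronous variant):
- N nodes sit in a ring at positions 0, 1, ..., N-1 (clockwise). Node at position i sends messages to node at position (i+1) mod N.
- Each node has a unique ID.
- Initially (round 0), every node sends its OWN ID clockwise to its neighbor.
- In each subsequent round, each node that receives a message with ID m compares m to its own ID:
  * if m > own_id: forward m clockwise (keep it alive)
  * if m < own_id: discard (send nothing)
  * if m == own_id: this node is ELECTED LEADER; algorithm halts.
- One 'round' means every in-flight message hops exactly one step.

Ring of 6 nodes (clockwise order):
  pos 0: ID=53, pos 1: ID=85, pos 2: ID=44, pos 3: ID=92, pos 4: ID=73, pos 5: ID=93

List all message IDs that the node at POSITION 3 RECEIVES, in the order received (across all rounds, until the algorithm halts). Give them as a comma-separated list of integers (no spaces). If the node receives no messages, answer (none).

Answer: 44,85,93

Derivation:
Round 1: pos1(id85) recv 53: drop; pos2(id44) recv 85: fwd; pos3(id92) recv 44: drop; pos4(id73) recv 92: fwd; pos5(id93) recv 73: drop; pos0(id53) recv 93: fwd
Round 2: pos3(id92) recv 85: drop; pos5(id93) recv 92: drop; pos1(id85) recv 93: fwd
Round 3: pos2(id44) recv 93: fwd
Round 4: pos3(id92) recv 93: fwd
Round 5: pos4(id73) recv 93: fwd
Round 6: pos5(id93) recv 93: ELECTED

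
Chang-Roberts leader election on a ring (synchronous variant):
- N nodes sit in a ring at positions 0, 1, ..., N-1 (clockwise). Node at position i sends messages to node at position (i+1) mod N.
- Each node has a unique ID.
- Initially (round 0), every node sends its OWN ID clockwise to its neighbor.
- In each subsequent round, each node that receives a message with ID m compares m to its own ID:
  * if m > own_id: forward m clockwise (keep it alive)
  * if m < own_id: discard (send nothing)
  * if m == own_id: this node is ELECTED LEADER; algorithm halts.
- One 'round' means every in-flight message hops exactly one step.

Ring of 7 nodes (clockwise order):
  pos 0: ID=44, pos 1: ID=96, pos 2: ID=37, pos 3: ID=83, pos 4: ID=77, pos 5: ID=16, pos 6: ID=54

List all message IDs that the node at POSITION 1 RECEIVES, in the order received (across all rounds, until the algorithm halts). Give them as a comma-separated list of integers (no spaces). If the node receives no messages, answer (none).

Answer: 44,54,77,83,96

Derivation:
Round 1: pos1(id96) recv 44: drop; pos2(id37) recv 96: fwd; pos3(id83) recv 37: drop; pos4(id77) recv 83: fwd; pos5(id16) recv 77: fwd; pos6(id54) recv 16: drop; pos0(id44) recv 54: fwd
Round 2: pos3(id83) recv 96: fwd; pos5(id16) recv 83: fwd; pos6(id54) recv 77: fwd; pos1(id96) recv 54: drop
Round 3: pos4(id77) recv 96: fwd; pos6(id54) recv 83: fwd; pos0(id44) recv 77: fwd
Round 4: pos5(id16) recv 96: fwd; pos0(id44) recv 83: fwd; pos1(id96) recv 77: drop
Round 5: pos6(id54) recv 96: fwd; pos1(id96) recv 83: drop
Round 6: pos0(id44) recv 96: fwd
Round 7: pos1(id96) recv 96: ELECTED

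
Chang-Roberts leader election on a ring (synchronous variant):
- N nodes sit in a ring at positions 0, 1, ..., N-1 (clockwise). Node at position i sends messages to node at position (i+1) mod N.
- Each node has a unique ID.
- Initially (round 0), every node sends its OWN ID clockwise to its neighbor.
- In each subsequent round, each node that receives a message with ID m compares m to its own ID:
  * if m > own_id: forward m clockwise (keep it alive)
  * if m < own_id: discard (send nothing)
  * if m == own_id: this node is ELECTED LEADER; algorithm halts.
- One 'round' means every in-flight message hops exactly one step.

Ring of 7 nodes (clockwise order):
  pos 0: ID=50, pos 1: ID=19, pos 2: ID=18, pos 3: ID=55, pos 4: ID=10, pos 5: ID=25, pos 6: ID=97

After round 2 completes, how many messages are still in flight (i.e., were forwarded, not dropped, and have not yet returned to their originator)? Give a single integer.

Round 1: pos1(id19) recv 50: fwd; pos2(id18) recv 19: fwd; pos3(id55) recv 18: drop; pos4(id10) recv 55: fwd; pos5(id25) recv 10: drop; pos6(id97) recv 25: drop; pos0(id50) recv 97: fwd
Round 2: pos2(id18) recv 50: fwd; pos3(id55) recv 19: drop; pos5(id25) recv 55: fwd; pos1(id19) recv 97: fwd
After round 2: 3 messages still in flight

Answer: 3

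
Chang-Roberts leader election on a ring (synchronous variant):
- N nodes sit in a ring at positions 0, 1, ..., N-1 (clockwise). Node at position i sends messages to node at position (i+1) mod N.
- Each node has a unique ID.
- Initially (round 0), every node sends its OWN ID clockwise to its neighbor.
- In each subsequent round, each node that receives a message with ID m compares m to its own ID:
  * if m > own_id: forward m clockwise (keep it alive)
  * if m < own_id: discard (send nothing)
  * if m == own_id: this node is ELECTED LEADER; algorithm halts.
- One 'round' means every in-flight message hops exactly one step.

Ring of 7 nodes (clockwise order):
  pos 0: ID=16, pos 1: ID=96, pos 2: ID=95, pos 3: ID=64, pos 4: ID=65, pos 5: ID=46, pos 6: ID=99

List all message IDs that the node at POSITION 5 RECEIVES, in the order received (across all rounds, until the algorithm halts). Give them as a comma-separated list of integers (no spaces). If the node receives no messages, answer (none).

Answer: 65,95,96,99

Derivation:
Round 1: pos1(id96) recv 16: drop; pos2(id95) recv 96: fwd; pos3(id64) recv 95: fwd; pos4(id65) recv 64: drop; pos5(id46) recv 65: fwd; pos6(id99) recv 46: drop; pos0(id16) recv 99: fwd
Round 2: pos3(id64) recv 96: fwd; pos4(id65) recv 95: fwd; pos6(id99) recv 65: drop; pos1(id96) recv 99: fwd
Round 3: pos4(id65) recv 96: fwd; pos5(id46) recv 95: fwd; pos2(id95) recv 99: fwd
Round 4: pos5(id46) recv 96: fwd; pos6(id99) recv 95: drop; pos3(id64) recv 99: fwd
Round 5: pos6(id99) recv 96: drop; pos4(id65) recv 99: fwd
Round 6: pos5(id46) recv 99: fwd
Round 7: pos6(id99) recv 99: ELECTED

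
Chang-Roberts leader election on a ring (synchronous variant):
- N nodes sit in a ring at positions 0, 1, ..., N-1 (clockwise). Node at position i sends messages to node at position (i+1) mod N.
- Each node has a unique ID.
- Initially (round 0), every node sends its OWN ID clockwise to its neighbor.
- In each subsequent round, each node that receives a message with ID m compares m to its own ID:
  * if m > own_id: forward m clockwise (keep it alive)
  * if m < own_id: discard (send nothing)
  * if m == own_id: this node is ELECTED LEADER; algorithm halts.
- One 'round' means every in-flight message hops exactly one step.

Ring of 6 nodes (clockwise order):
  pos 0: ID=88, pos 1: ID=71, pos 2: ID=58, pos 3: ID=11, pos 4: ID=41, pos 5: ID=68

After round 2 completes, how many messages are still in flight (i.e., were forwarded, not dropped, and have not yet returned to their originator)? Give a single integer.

Round 1: pos1(id71) recv 88: fwd; pos2(id58) recv 71: fwd; pos3(id11) recv 58: fwd; pos4(id41) recv 11: drop; pos5(id68) recv 41: drop; pos0(id88) recv 68: drop
Round 2: pos2(id58) recv 88: fwd; pos3(id11) recv 71: fwd; pos4(id41) recv 58: fwd
After round 2: 3 messages still in flight

Answer: 3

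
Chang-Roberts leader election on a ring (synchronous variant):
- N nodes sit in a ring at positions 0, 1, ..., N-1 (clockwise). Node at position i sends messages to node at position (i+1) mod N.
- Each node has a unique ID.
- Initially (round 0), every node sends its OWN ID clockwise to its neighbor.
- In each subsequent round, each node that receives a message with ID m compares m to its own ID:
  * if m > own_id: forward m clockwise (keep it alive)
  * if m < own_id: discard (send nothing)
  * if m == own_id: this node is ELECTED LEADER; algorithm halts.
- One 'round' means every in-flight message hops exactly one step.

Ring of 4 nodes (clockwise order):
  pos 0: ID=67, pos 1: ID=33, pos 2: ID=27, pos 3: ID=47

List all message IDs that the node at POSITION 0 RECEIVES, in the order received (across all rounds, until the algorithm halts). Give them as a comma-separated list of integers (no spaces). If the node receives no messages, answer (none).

Answer: 47,67

Derivation:
Round 1: pos1(id33) recv 67: fwd; pos2(id27) recv 33: fwd; pos3(id47) recv 27: drop; pos0(id67) recv 47: drop
Round 2: pos2(id27) recv 67: fwd; pos3(id47) recv 33: drop
Round 3: pos3(id47) recv 67: fwd
Round 4: pos0(id67) recv 67: ELECTED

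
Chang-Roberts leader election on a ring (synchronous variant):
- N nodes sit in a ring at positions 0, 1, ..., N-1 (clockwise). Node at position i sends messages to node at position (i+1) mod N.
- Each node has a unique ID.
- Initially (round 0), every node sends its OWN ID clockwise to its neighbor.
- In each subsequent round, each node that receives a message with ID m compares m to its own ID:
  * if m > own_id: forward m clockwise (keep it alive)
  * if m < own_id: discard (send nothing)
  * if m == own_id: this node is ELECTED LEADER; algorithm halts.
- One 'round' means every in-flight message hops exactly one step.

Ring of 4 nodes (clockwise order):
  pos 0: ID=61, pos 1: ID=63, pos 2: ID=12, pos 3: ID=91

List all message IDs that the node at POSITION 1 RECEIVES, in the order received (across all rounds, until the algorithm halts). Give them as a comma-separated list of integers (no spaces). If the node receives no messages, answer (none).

Answer: 61,91

Derivation:
Round 1: pos1(id63) recv 61: drop; pos2(id12) recv 63: fwd; pos3(id91) recv 12: drop; pos0(id61) recv 91: fwd
Round 2: pos3(id91) recv 63: drop; pos1(id63) recv 91: fwd
Round 3: pos2(id12) recv 91: fwd
Round 4: pos3(id91) recv 91: ELECTED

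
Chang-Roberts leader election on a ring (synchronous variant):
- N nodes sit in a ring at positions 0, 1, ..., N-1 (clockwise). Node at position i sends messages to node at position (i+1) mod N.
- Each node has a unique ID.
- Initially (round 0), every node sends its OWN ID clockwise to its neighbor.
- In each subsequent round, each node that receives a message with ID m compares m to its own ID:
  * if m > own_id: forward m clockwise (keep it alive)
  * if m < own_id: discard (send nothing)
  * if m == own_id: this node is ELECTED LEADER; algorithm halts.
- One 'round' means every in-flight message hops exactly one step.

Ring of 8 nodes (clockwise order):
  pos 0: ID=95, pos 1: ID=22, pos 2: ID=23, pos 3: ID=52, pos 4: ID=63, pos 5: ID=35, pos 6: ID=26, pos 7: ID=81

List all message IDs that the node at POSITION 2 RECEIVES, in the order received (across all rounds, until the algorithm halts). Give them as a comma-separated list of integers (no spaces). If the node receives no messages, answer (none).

Answer: 22,95

Derivation:
Round 1: pos1(id22) recv 95: fwd; pos2(id23) recv 22: drop; pos3(id52) recv 23: drop; pos4(id63) recv 52: drop; pos5(id35) recv 63: fwd; pos6(id26) recv 35: fwd; pos7(id81) recv 26: drop; pos0(id95) recv 81: drop
Round 2: pos2(id23) recv 95: fwd; pos6(id26) recv 63: fwd; pos7(id81) recv 35: drop
Round 3: pos3(id52) recv 95: fwd; pos7(id81) recv 63: drop
Round 4: pos4(id63) recv 95: fwd
Round 5: pos5(id35) recv 95: fwd
Round 6: pos6(id26) recv 95: fwd
Round 7: pos7(id81) recv 95: fwd
Round 8: pos0(id95) recv 95: ELECTED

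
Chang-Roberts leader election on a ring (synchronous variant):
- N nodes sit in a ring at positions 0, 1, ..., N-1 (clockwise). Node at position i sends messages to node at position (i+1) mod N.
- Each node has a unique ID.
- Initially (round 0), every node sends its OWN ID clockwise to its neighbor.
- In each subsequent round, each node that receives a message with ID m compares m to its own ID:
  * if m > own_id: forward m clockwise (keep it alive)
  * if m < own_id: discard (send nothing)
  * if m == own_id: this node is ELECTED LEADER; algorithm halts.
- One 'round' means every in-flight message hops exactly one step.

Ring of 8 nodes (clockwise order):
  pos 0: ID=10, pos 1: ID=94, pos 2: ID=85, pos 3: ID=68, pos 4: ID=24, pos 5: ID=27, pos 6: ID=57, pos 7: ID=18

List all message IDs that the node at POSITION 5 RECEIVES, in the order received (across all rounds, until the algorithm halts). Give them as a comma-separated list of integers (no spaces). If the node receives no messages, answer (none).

Round 1: pos1(id94) recv 10: drop; pos2(id85) recv 94: fwd; pos3(id68) recv 85: fwd; pos4(id24) recv 68: fwd; pos5(id27) recv 24: drop; pos6(id57) recv 27: drop; pos7(id18) recv 57: fwd; pos0(id10) recv 18: fwd
Round 2: pos3(id68) recv 94: fwd; pos4(id24) recv 85: fwd; pos5(id27) recv 68: fwd; pos0(id10) recv 57: fwd; pos1(id94) recv 18: drop
Round 3: pos4(id24) recv 94: fwd; pos5(id27) recv 85: fwd; pos6(id57) recv 68: fwd; pos1(id94) recv 57: drop
Round 4: pos5(id27) recv 94: fwd; pos6(id57) recv 85: fwd; pos7(id18) recv 68: fwd
Round 5: pos6(id57) recv 94: fwd; pos7(id18) recv 85: fwd; pos0(id10) recv 68: fwd
Round 6: pos7(id18) recv 94: fwd; pos0(id10) recv 85: fwd; pos1(id94) recv 68: drop
Round 7: pos0(id10) recv 94: fwd; pos1(id94) recv 85: drop
Round 8: pos1(id94) recv 94: ELECTED

Answer: 24,68,85,94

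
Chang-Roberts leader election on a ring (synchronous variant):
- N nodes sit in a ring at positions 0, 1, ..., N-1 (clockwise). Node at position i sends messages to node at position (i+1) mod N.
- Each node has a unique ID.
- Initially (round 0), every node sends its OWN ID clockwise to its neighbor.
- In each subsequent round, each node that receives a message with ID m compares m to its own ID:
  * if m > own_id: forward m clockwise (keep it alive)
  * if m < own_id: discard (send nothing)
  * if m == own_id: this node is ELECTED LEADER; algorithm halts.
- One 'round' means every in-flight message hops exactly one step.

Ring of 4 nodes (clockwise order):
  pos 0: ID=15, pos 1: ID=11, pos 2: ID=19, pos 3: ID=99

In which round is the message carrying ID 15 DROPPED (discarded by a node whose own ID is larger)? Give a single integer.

Round 1: pos1(id11) recv 15: fwd; pos2(id19) recv 11: drop; pos3(id99) recv 19: drop; pos0(id15) recv 99: fwd
Round 2: pos2(id19) recv 15: drop; pos1(id11) recv 99: fwd
Round 3: pos2(id19) recv 99: fwd
Round 4: pos3(id99) recv 99: ELECTED
Message ID 15 originates at pos 0; dropped at pos 2 in round 2

Answer: 2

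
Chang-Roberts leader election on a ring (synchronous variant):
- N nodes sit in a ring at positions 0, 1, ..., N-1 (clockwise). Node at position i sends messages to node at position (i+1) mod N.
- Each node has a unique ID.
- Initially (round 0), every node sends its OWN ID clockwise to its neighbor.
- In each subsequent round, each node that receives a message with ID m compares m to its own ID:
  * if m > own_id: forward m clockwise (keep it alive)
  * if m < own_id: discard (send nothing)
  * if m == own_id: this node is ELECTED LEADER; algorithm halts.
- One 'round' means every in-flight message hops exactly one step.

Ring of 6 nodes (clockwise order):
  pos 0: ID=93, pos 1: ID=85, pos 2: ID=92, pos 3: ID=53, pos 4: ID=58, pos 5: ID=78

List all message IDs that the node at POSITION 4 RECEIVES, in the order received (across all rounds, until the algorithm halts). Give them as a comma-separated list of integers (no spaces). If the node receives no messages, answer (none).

Round 1: pos1(id85) recv 93: fwd; pos2(id92) recv 85: drop; pos3(id53) recv 92: fwd; pos4(id58) recv 53: drop; pos5(id78) recv 58: drop; pos0(id93) recv 78: drop
Round 2: pos2(id92) recv 93: fwd; pos4(id58) recv 92: fwd
Round 3: pos3(id53) recv 93: fwd; pos5(id78) recv 92: fwd
Round 4: pos4(id58) recv 93: fwd; pos0(id93) recv 92: drop
Round 5: pos5(id78) recv 93: fwd
Round 6: pos0(id93) recv 93: ELECTED

Answer: 53,92,93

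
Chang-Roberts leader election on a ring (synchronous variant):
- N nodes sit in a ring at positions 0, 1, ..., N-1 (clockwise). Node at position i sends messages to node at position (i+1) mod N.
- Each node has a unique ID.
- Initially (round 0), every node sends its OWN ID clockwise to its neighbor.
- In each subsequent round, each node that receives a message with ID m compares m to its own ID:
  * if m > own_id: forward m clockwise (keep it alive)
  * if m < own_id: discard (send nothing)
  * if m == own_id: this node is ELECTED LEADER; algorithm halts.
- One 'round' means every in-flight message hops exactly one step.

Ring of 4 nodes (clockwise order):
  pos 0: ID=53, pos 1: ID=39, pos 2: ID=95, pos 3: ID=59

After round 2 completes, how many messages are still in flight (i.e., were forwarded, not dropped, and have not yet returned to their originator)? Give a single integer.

Round 1: pos1(id39) recv 53: fwd; pos2(id95) recv 39: drop; pos3(id59) recv 95: fwd; pos0(id53) recv 59: fwd
Round 2: pos2(id95) recv 53: drop; pos0(id53) recv 95: fwd; pos1(id39) recv 59: fwd
After round 2: 2 messages still in flight

Answer: 2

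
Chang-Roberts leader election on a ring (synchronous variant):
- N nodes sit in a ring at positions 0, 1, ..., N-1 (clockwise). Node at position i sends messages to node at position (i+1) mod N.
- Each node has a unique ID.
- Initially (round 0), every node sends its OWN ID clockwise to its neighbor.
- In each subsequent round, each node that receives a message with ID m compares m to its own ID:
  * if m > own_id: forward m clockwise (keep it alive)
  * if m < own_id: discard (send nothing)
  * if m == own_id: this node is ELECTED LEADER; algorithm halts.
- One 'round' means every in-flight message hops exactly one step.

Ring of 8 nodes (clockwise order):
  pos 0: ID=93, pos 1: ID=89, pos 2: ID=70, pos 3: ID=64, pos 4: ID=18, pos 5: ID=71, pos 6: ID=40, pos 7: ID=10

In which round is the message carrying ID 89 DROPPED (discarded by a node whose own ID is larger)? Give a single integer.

Round 1: pos1(id89) recv 93: fwd; pos2(id70) recv 89: fwd; pos3(id64) recv 70: fwd; pos4(id18) recv 64: fwd; pos5(id71) recv 18: drop; pos6(id40) recv 71: fwd; pos7(id10) recv 40: fwd; pos0(id93) recv 10: drop
Round 2: pos2(id70) recv 93: fwd; pos3(id64) recv 89: fwd; pos4(id18) recv 70: fwd; pos5(id71) recv 64: drop; pos7(id10) recv 71: fwd; pos0(id93) recv 40: drop
Round 3: pos3(id64) recv 93: fwd; pos4(id18) recv 89: fwd; pos5(id71) recv 70: drop; pos0(id93) recv 71: drop
Round 4: pos4(id18) recv 93: fwd; pos5(id71) recv 89: fwd
Round 5: pos5(id71) recv 93: fwd; pos6(id40) recv 89: fwd
Round 6: pos6(id40) recv 93: fwd; pos7(id10) recv 89: fwd
Round 7: pos7(id10) recv 93: fwd; pos0(id93) recv 89: drop
Round 8: pos0(id93) recv 93: ELECTED
Message ID 89 originates at pos 1; dropped at pos 0 in round 7

Answer: 7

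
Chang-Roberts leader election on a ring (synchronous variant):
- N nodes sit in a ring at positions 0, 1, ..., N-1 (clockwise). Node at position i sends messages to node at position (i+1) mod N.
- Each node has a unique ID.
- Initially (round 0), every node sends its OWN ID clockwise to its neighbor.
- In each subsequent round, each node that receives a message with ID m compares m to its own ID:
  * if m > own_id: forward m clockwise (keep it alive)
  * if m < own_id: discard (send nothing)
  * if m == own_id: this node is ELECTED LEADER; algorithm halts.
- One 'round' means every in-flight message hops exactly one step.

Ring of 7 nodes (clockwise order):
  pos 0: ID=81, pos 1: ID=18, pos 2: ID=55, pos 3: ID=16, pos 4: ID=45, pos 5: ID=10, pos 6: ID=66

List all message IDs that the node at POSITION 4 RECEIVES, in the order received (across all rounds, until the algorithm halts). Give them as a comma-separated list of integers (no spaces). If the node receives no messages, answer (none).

Answer: 16,55,81

Derivation:
Round 1: pos1(id18) recv 81: fwd; pos2(id55) recv 18: drop; pos3(id16) recv 55: fwd; pos4(id45) recv 16: drop; pos5(id10) recv 45: fwd; pos6(id66) recv 10: drop; pos0(id81) recv 66: drop
Round 2: pos2(id55) recv 81: fwd; pos4(id45) recv 55: fwd; pos6(id66) recv 45: drop
Round 3: pos3(id16) recv 81: fwd; pos5(id10) recv 55: fwd
Round 4: pos4(id45) recv 81: fwd; pos6(id66) recv 55: drop
Round 5: pos5(id10) recv 81: fwd
Round 6: pos6(id66) recv 81: fwd
Round 7: pos0(id81) recv 81: ELECTED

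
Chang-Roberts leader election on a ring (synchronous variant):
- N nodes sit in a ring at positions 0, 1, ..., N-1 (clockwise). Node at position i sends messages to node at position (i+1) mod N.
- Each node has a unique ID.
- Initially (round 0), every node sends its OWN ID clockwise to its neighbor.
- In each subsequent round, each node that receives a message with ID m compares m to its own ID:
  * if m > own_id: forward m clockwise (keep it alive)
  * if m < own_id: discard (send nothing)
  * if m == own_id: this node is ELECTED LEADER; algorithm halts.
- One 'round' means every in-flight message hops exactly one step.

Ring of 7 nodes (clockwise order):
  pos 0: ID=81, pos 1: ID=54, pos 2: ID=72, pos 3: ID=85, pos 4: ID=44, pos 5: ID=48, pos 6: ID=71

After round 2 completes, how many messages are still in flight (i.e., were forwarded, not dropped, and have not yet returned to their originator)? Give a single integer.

Round 1: pos1(id54) recv 81: fwd; pos2(id72) recv 54: drop; pos3(id85) recv 72: drop; pos4(id44) recv 85: fwd; pos5(id48) recv 44: drop; pos6(id71) recv 48: drop; pos0(id81) recv 71: drop
Round 2: pos2(id72) recv 81: fwd; pos5(id48) recv 85: fwd
After round 2: 2 messages still in flight

Answer: 2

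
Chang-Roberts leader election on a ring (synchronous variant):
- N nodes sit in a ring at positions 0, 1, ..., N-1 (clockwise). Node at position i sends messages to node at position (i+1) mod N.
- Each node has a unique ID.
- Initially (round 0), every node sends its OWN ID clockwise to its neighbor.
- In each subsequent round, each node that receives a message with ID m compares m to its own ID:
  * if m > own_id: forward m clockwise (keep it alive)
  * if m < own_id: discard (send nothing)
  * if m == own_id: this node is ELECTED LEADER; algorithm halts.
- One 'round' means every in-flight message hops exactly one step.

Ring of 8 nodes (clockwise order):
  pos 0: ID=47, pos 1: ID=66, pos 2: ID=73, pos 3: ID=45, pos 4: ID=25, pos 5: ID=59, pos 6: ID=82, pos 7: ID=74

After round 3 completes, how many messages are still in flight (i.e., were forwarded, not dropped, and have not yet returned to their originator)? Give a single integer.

Round 1: pos1(id66) recv 47: drop; pos2(id73) recv 66: drop; pos3(id45) recv 73: fwd; pos4(id25) recv 45: fwd; pos5(id59) recv 25: drop; pos6(id82) recv 59: drop; pos7(id74) recv 82: fwd; pos0(id47) recv 74: fwd
Round 2: pos4(id25) recv 73: fwd; pos5(id59) recv 45: drop; pos0(id47) recv 82: fwd; pos1(id66) recv 74: fwd
Round 3: pos5(id59) recv 73: fwd; pos1(id66) recv 82: fwd; pos2(id73) recv 74: fwd
After round 3: 3 messages still in flight

Answer: 3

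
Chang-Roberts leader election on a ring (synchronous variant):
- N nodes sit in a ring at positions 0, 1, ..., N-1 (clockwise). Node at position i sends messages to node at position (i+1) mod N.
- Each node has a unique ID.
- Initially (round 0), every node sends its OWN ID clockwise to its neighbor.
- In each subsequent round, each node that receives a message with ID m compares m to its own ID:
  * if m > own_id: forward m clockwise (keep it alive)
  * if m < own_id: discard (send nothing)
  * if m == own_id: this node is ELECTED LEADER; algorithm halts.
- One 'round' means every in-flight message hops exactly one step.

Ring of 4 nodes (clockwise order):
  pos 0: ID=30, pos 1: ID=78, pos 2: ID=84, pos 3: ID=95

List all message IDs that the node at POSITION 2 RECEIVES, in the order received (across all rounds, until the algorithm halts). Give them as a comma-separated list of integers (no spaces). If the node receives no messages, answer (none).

Round 1: pos1(id78) recv 30: drop; pos2(id84) recv 78: drop; pos3(id95) recv 84: drop; pos0(id30) recv 95: fwd
Round 2: pos1(id78) recv 95: fwd
Round 3: pos2(id84) recv 95: fwd
Round 4: pos3(id95) recv 95: ELECTED

Answer: 78,95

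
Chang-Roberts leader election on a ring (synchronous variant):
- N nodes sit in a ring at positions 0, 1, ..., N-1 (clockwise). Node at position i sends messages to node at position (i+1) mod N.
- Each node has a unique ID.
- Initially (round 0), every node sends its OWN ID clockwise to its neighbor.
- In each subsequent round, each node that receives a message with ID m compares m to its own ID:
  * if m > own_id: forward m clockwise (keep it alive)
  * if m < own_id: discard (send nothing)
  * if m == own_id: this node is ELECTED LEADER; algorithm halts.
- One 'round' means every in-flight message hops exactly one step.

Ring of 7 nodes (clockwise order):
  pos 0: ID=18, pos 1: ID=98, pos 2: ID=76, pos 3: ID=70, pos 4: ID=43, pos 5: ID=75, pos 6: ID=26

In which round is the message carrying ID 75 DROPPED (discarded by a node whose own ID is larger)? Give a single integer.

Answer: 3

Derivation:
Round 1: pos1(id98) recv 18: drop; pos2(id76) recv 98: fwd; pos3(id70) recv 76: fwd; pos4(id43) recv 70: fwd; pos5(id75) recv 43: drop; pos6(id26) recv 75: fwd; pos0(id18) recv 26: fwd
Round 2: pos3(id70) recv 98: fwd; pos4(id43) recv 76: fwd; pos5(id75) recv 70: drop; pos0(id18) recv 75: fwd; pos1(id98) recv 26: drop
Round 3: pos4(id43) recv 98: fwd; pos5(id75) recv 76: fwd; pos1(id98) recv 75: drop
Round 4: pos5(id75) recv 98: fwd; pos6(id26) recv 76: fwd
Round 5: pos6(id26) recv 98: fwd; pos0(id18) recv 76: fwd
Round 6: pos0(id18) recv 98: fwd; pos1(id98) recv 76: drop
Round 7: pos1(id98) recv 98: ELECTED
Message ID 75 originates at pos 5; dropped at pos 1 in round 3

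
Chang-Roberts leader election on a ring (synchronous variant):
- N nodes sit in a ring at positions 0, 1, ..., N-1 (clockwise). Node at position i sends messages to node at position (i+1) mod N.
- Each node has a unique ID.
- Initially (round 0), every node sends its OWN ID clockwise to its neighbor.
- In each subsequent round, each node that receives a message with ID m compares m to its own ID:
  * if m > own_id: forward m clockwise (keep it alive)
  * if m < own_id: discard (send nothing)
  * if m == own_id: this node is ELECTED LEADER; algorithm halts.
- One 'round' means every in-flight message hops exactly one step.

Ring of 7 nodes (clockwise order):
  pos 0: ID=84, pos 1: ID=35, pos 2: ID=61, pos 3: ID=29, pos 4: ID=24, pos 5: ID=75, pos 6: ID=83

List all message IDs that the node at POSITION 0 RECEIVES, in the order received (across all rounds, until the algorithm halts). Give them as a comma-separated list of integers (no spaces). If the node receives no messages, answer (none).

Round 1: pos1(id35) recv 84: fwd; pos2(id61) recv 35: drop; pos3(id29) recv 61: fwd; pos4(id24) recv 29: fwd; pos5(id75) recv 24: drop; pos6(id83) recv 75: drop; pos0(id84) recv 83: drop
Round 2: pos2(id61) recv 84: fwd; pos4(id24) recv 61: fwd; pos5(id75) recv 29: drop
Round 3: pos3(id29) recv 84: fwd; pos5(id75) recv 61: drop
Round 4: pos4(id24) recv 84: fwd
Round 5: pos5(id75) recv 84: fwd
Round 6: pos6(id83) recv 84: fwd
Round 7: pos0(id84) recv 84: ELECTED

Answer: 83,84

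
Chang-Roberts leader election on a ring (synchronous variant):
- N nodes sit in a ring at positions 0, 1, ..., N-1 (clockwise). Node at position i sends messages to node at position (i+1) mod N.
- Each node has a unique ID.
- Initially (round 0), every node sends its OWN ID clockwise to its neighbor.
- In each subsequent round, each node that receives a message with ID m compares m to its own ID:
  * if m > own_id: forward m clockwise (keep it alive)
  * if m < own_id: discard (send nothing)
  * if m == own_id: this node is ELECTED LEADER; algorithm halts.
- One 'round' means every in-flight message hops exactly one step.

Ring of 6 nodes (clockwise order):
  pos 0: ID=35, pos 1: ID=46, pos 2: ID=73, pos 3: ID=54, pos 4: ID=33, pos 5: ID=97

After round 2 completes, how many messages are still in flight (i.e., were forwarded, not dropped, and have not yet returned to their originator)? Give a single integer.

Round 1: pos1(id46) recv 35: drop; pos2(id73) recv 46: drop; pos3(id54) recv 73: fwd; pos4(id33) recv 54: fwd; pos5(id97) recv 33: drop; pos0(id35) recv 97: fwd
Round 2: pos4(id33) recv 73: fwd; pos5(id97) recv 54: drop; pos1(id46) recv 97: fwd
After round 2: 2 messages still in flight

Answer: 2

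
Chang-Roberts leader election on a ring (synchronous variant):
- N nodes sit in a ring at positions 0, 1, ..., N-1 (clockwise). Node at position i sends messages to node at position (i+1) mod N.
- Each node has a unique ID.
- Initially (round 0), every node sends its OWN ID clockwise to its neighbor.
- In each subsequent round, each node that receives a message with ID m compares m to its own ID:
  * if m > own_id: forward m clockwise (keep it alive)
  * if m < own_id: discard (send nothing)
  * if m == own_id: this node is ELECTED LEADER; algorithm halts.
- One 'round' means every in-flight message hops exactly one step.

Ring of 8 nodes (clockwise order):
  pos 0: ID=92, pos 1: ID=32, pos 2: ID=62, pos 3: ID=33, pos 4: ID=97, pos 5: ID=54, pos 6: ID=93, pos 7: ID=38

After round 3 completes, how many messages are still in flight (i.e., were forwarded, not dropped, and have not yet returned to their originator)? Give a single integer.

Round 1: pos1(id32) recv 92: fwd; pos2(id62) recv 32: drop; pos3(id33) recv 62: fwd; pos4(id97) recv 33: drop; pos5(id54) recv 97: fwd; pos6(id93) recv 54: drop; pos7(id38) recv 93: fwd; pos0(id92) recv 38: drop
Round 2: pos2(id62) recv 92: fwd; pos4(id97) recv 62: drop; pos6(id93) recv 97: fwd; pos0(id92) recv 93: fwd
Round 3: pos3(id33) recv 92: fwd; pos7(id38) recv 97: fwd; pos1(id32) recv 93: fwd
After round 3: 3 messages still in flight

Answer: 3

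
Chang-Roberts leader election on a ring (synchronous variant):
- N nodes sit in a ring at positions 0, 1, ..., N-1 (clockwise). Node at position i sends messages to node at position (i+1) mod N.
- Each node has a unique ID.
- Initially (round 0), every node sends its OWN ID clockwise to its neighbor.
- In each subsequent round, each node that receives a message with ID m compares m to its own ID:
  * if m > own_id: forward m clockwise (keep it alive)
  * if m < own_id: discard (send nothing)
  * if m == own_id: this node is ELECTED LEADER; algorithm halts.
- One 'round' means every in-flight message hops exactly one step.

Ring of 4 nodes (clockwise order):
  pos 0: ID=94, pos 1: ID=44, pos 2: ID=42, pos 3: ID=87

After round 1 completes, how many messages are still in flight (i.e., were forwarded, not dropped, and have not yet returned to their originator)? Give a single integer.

Answer: 2

Derivation:
Round 1: pos1(id44) recv 94: fwd; pos2(id42) recv 44: fwd; pos3(id87) recv 42: drop; pos0(id94) recv 87: drop
After round 1: 2 messages still in flight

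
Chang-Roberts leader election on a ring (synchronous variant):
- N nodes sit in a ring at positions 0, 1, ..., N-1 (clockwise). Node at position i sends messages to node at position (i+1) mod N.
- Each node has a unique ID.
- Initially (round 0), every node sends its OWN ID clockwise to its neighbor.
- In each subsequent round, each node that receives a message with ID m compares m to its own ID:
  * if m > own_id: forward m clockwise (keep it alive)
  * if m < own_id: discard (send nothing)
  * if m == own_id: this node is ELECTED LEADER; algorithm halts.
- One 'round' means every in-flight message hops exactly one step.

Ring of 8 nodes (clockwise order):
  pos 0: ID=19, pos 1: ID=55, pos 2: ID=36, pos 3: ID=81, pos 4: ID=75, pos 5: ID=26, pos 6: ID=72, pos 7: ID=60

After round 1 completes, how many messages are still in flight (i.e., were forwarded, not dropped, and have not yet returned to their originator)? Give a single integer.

Answer: 5

Derivation:
Round 1: pos1(id55) recv 19: drop; pos2(id36) recv 55: fwd; pos3(id81) recv 36: drop; pos4(id75) recv 81: fwd; pos5(id26) recv 75: fwd; pos6(id72) recv 26: drop; pos7(id60) recv 72: fwd; pos0(id19) recv 60: fwd
After round 1: 5 messages still in flight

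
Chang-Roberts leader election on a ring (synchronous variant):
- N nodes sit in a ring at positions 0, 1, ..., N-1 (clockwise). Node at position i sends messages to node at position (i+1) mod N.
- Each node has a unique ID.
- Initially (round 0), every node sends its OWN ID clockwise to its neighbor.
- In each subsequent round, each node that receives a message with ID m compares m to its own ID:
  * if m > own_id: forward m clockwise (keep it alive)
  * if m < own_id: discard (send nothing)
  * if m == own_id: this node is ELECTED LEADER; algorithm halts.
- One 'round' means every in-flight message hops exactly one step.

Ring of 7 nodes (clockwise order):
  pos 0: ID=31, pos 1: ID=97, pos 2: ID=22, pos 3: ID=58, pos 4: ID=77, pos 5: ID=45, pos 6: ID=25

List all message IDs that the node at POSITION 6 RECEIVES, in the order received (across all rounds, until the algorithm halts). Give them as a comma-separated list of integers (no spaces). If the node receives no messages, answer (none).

Answer: 45,77,97

Derivation:
Round 1: pos1(id97) recv 31: drop; pos2(id22) recv 97: fwd; pos3(id58) recv 22: drop; pos4(id77) recv 58: drop; pos5(id45) recv 77: fwd; pos6(id25) recv 45: fwd; pos0(id31) recv 25: drop
Round 2: pos3(id58) recv 97: fwd; pos6(id25) recv 77: fwd; pos0(id31) recv 45: fwd
Round 3: pos4(id77) recv 97: fwd; pos0(id31) recv 77: fwd; pos1(id97) recv 45: drop
Round 4: pos5(id45) recv 97: fwd; pos1(id97) recv 77: drop
Round 5: pos6(id25) recv 97: fwd
Round 6: pos0(id31) recv 97: fwd
Round 7: pos1(id97) recv 97: ELECTED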